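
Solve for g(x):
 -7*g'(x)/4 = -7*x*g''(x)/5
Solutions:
 g(x) = C1 + C2*x^(9/4)


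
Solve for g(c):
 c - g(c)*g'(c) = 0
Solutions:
 g(c) = -sqrt(C1 + c^2)
 g(c) = sqrt(C1 + c^2)


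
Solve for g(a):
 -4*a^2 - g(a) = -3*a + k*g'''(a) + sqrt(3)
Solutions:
 g(a) = C1*exp(a*(-1/k)^(1/3)) + C2*exp(a*(-1/k)^(1/3)*(-1 + sqrt(3)*I)/2) + C3*exp(-a*(-1/k)^(1/3)*(1 + sqrt(3)*I)/2) - 4*a^2 + 3*a - sqrt(3)


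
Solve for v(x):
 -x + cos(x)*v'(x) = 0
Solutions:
 v(x) = C1 + Integral(x/cos(x), x)


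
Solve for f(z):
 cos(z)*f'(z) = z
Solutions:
 f(z) = C1 + Integral(z/cos(z), z)


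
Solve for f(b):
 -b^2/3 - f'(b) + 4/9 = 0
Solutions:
 f(b) = C1 - b^3/9 + 4*b/9


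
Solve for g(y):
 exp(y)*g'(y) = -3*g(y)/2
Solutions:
 g(y) = C1*exp(3*exp(-y)/2)


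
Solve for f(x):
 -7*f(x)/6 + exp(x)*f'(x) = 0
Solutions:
 f(x) = C1*exp(-7*exp(-x)/6)


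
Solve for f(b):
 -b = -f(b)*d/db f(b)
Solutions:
 f(b) = -sqrt(C1 + b^2)
 f(b) = sqrt(C1 + b^2)


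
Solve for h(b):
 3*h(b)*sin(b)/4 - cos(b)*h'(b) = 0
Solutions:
 h(b) = C1/cos(b)^(3/4)


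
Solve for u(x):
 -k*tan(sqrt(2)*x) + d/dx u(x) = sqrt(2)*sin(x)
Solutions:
 u(x) = C1 - sqrt(2)*k*log(cos(sqrt(2)*x))/2 - sqrt(2)*cos(x)


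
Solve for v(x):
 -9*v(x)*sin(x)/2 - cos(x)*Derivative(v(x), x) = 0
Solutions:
 v(x) = C1*cos(x)^(9/2)


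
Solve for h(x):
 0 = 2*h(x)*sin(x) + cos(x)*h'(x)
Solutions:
 h(x) = C1*cos(x)^2


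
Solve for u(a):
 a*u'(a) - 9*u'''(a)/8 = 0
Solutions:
 u(a) = C1 + Integral(C2*airyai(2*3^(1/3)*a/3) + C3*airybi(2*3^(1/3)*a/3), a)


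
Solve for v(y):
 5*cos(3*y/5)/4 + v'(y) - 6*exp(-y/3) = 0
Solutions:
 v(y) = C1 - 25*sin(3*y/5)/12 - 18*exp(-y/3)


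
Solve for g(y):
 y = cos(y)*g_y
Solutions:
 g(y) = C1 + Integral(y/cos(y), y)


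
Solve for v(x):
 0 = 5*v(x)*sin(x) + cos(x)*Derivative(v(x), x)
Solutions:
 v(x) = C1*cos(x)^5


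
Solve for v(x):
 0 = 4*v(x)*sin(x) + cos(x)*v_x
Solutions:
 v(x) = C1*cos(x)^4


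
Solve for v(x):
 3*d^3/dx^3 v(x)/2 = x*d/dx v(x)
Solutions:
 v(x) = C1 + Integral(C2*airyai(2^(1/3)*3^(2/3)*x/3) + C3*airybi(2^(1/3)*3^(2/3)*x/3), x)


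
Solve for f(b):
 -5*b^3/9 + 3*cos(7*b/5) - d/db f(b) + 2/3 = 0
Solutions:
 f(b) = C1 - 5*b^4/36 + 2*b/3 + 15*sin(7*b/5)/7


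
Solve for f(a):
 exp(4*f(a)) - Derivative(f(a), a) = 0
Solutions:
 f(a) = log(-(-1/(C1 + 4*a))^(1/4))
 f(a) = log(-1/(C1 + 4*a))/4
 f(a) = log(-I*(-1/(C1 + 4*a))^(1/4))
 f(a) = log(I*(-1/(C1 + 4*a))^(1/4))


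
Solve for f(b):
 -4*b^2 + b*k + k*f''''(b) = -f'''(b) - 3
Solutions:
 f(b) = C1 + C2*b + C3*b^2 + C4*exp(-b/k) + b^5/15 - 3*b^4*k/8 + b^3*(3*k^2 - 1)/2


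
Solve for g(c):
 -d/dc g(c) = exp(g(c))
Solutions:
 g(c) = log(1/(C1 + c))


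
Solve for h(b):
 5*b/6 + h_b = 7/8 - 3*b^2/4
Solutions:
 h(b) = C1 - b^3/4 - 5*b^2/12 + 7*b/8


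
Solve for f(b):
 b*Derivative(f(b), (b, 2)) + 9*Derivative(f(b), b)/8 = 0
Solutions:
 f(b) = C1 + C2/b^(1/8)


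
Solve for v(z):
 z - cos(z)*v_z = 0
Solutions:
 v(z) = C1 + Integral(z/cos(z), z)


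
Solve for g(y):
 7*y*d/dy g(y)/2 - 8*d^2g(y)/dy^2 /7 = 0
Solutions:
 g(y) = C1 + C2*erfi(7*sqrt(2)*y/8)


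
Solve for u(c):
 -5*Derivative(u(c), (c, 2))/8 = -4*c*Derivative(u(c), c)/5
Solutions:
 u(c) = C1 + C2*erfi(4*c/5)


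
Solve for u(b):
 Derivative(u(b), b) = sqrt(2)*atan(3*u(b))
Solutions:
 Integral(1/atan(3*_y), (_y, u(b))) = C1 + sqrt(2)*b


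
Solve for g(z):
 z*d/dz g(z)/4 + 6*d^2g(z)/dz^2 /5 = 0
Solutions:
 g(z) = C1 + C2*erf(sqrt(15)*z/12)


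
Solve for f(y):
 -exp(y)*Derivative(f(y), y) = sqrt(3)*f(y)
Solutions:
 f(y) = C1*exp(sqrt(3)*exp(-y))


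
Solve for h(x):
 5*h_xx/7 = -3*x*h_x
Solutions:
 h(x) = C1 + C2*erf(sqrt(210)*x/10)


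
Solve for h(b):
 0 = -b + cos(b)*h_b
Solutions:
 h(b) = C1 + Integral(b/cos(b), b)


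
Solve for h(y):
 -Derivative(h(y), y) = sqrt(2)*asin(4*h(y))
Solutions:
 Integral(1/asin(4*_y), (_y, h(y))) = C1 - sqrt(2)*y


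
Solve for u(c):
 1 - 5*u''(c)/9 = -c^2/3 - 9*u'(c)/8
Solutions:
 u(c) = C1 + C2*exp(81*c/40) - 8*c^3/81 - 320*c^2/2187 - 183064*c/177147


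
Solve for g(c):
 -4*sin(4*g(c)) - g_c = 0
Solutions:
 g(c) = -acos((-C1 - exp(32*c))/(C1 - exp(32*c)))/4 + pi/2
 g(c) = acos((-C1 - exp(32*c))/(C1 - exp(32*c)))/4


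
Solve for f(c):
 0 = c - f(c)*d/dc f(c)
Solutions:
 f(c) = -sqrt(C1 + c^2)
 f(c) = sqrt(C1 + c^2)


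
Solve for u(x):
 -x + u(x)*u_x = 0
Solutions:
 u(x) = -sqrt(C1 + x^2)
 u(x) = sqrt(C1 + x^2)


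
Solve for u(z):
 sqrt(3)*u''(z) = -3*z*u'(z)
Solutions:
 u(z) = C1 + C2*erf(sqrt(2)*3^(1/4)*z/2)


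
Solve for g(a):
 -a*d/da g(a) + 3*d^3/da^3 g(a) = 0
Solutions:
 g(a) = C1 + Integral(C2*airyai(3^(2/3)*a/3) + C3*airybi(3^(2/3)*a/3), a)


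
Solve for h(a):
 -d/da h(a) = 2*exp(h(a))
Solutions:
 h(a) = log(1/(C1 + 2*a))


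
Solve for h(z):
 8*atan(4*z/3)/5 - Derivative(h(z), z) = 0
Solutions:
 h(z) = C1 + 8*z*atan(4*z/3)/5 - 3*log(16*z^2 + 9)/5


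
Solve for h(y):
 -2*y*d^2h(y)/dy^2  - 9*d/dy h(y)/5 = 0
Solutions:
 h(y) = C1 + C2*y^(1/10)


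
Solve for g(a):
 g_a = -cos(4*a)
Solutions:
 g(a) = C1 - sin(4*a)/4


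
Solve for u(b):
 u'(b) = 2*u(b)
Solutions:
 u(b) = C1*exp(2*b)


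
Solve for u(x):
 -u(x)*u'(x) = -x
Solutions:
 u(x) = -sqrt(C1 + x^2)
 u(x) = sqrt(C1 + x^2)


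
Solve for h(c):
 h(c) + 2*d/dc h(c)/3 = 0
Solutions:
 h(c) = C1*exp(-3*c/2)


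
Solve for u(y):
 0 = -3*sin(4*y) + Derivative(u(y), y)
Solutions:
 u(y) = C1 - 3*cos(4*y)/4


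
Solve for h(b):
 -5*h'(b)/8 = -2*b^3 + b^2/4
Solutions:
 h(b) = C1 + 4*b^4/5 - 2*b^3/15


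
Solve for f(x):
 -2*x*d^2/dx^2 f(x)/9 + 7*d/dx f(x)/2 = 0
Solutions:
 f(x) = C1 + C2*x^(67/4)


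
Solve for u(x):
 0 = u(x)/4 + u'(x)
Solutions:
 u(x) = C1*exp(-x/4)


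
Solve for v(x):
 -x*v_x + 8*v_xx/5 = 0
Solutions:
 v(x) = C1 + C2*erfi(sqrt(5)*x/4)


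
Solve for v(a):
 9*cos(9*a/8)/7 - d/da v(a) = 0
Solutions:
 v(a) = C1 + 8*sin(9*a/8)/7


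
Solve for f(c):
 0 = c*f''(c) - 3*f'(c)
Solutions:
 f(c) = C1 + C2*c^4


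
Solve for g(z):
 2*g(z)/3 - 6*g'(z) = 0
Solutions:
 g(z) = C1*exp(z/9)


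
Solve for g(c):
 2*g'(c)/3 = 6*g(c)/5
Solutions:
 g(c) = C1*exp(9*c/5)


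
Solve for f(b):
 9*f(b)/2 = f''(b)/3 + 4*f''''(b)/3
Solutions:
 f(b) = C1*exp(-sqrt(2)*b*sqrt(-1 + sqrt(217))/4) + C2*exp(sqrt(2)*b*sqrt(-1 + sqrt(217))/4) + C3*sin(sqrt(2)*b*sqrt(1 + sqrt(217))/4) + C4*cos(sqrt(2)*b*sqrt(1 + sqrt(217))/4)


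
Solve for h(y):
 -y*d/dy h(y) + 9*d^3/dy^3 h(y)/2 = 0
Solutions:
 h(y) = C1 + Integral(C2*airyai(6^(1/3)*y/3) + C3*airybi(6^(1/3)*y/3), y)


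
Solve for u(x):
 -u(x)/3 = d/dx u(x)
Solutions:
 u(x) = C1*exp(-x/3)


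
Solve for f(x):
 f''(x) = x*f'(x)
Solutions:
 f(x) = C1 + C2*erfi(sqrt(2)*x/2)


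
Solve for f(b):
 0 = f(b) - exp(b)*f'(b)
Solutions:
 f(b) = C1*exp(-exp(-b))


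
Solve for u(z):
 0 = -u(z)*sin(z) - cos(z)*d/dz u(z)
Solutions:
 u(z) = C1*cos(z)


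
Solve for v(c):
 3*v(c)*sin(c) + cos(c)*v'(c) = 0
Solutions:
 v(c) = C1*cos(c)^3


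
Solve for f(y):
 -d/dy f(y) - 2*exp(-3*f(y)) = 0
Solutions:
 f(y) = log(C1 - 6*y)/3
 f(y) = log((-3^(1/3) - 3^(5/6)*I)*(C1 - 2*y)^(1/3)/2)
 f(y) = log((-3^(1/3) + 3^(5/6)*I)*(C1 - 2*y)^(1/3)/2)


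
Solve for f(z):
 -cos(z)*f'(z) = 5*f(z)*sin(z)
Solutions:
 f(z) = C1*cos(z)^5


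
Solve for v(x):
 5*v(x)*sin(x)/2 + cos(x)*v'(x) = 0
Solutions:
 v(x) = C1*cos(x)^(5/2)


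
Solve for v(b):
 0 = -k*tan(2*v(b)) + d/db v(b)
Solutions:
 v(b) = -asin(C1*exp(2*b*k))/2 + pi/2
 v(b) = asin(C1*exp(2*b*k))/2


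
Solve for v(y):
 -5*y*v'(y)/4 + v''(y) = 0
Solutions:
 v(y) = C1 + C2*erfi(sqrt(10)*y/4)


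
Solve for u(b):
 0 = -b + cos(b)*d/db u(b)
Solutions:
 u(b) = C1 + Integral(b/cos(b), b)


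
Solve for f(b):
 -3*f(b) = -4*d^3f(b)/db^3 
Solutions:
 f(b) = C3*exp(6^(1/3)*b/2) + (C1*sin(2^(1/3)*3^(5/6)*b/4) + C2*cos(2^(1/3)*3^(5/6)*b/4))*exp(-6^(1/3)*b/4)


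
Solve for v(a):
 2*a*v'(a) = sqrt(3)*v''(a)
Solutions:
 v(a) = C1 + C2*erfi(3^(3/4)*a/3)


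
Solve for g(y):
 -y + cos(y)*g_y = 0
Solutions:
 g(y) = C1 + Integral(y/cos(y), y)


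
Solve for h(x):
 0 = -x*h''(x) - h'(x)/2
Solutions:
 h(x) = C1 + C2*sqrt(x)


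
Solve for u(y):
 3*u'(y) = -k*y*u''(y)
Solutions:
 u(y) = C1 + y^(((re(k) - 3)*re(k) + im(k)^2)/(re(k)^2 + im(k)^2))*(C2*sin(3*log(y)*Abs(im(k))/(re(k)^2 + im(k)^2)) + C3*cos(3*log(y)*im(k)/(re(k)^2 + im(k)^2)))


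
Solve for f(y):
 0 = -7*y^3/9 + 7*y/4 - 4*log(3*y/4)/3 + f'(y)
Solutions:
 f(y) = C1 + 7*y^4/36 - 7*y^2/8 + 4*y*log(y)/3 - 8*y*log(2)/3 - 4*y/3 + 4*y*log(3)/3


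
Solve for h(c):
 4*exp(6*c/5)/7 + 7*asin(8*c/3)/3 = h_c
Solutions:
 h(c) = C1 + 7*c*asin(8*c/3)/3 + 7*sqrt(9 - 64*c^2)/24 + 10*exp(6*c/5)/21


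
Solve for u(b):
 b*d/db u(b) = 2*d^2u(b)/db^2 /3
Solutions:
 u(b) = C1 + C2*erfi(sqrt(3)*b/2)


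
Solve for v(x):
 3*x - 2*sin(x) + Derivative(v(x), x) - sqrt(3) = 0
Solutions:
 v(x) = C1 - 3*x^2/2 + sqrt(3)*x - 2*cos(x)


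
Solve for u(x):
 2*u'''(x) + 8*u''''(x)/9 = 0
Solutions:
 u(x) = C1 + C2*x + C3*x^2 + C4*exp(-9*x/4)


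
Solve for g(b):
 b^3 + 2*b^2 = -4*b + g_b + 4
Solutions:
 g(b) = C1 + b^4/4 + 2*b^3/3 + 2*b^2 - 4*b


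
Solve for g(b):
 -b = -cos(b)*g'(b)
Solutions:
 g(b) = C1 + Integral(b/cos(b), b)


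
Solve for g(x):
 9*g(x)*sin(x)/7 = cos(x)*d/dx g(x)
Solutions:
 g(x) = C1/cos(x)^(9/7)


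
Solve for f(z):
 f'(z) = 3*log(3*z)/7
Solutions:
 f(z) = C1 + 3*z*log(z)/7 - 3*z/7 + 3*z*log(3)/7


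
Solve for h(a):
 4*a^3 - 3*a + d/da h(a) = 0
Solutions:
 h(a) = C1 - a^4 + 3*a^2/2


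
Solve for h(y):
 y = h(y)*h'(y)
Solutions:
 h(y) = -sqrt(C1 + y^2)
 h(y) = sqrt(C1 + y^2)


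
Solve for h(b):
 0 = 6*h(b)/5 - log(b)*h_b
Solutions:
 h(b) = C1*exp(6*li(b)/5)


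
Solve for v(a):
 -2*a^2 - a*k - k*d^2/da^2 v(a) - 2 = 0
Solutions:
 v(a) = C1 + C2*a - a^4/(6*k) - a^3/6 - a^2/k


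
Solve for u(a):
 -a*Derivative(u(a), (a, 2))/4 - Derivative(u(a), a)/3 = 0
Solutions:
 u(a) = C1 + C2/a^(1/3)


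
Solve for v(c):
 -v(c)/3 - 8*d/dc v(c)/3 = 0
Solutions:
 v(c) = C1*exp(-c/8)


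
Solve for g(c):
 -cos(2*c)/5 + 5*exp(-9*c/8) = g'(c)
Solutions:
 g(c) = C1 - sin(2*c)/10 - 40*exp(-9*c/8)/9


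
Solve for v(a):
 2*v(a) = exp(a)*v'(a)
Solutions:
 v(a) = C1*exp(-2*exp(-a))


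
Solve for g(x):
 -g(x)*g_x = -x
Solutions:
 g(x) = -sqrt(C1 + x^2)
 g(x) = sqrt(C1 + x^2)


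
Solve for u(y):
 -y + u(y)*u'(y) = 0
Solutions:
 u(y) = -sqrt(C1 + y^2)
 u(y) = sqrt(C1 + y^2)


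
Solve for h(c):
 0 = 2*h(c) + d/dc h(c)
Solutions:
 h(c) = C1*exp(-2*c)


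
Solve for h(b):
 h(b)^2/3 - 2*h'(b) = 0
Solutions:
 h(b) = -6/(C1 + b)


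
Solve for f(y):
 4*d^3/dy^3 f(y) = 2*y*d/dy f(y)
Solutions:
 f(y) = C1 + Integral(C2*airyai(2^(2/3)*y/2) + C3*airybi(2^(2/3)*y/2), y)


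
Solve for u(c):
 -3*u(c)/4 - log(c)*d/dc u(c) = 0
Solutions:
 u(c) = C1*exp(-3*li(c)/4)


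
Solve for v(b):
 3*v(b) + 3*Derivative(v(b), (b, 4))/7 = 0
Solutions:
 v(b) = (C1*sin(sqrt(2)*7^(1/4)*b/2) + C2*cos(sqrt(2)*7^(1/4)*b/2))*exp(-sqrt(2)*7^(1/4)*b/2) + (C3*sin(sqrt(2)*7^(1/4)*b/2) + C4*cos(sqrt(2)*7^(1/4)*b/2))*exp(sqrt(2)*7^(1/4)*b/2)


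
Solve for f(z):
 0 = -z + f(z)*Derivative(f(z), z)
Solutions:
 f(z) = -sqrt(C1 + z^2)
 f(z) = sqrt(C1 + z^2)


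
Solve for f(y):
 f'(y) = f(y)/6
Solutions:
 f(y) = C1*exp(y/6)


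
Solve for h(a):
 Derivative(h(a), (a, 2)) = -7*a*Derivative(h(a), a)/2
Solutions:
 h(a) = C1 + C2*erf(sqrt(7)*a/2)


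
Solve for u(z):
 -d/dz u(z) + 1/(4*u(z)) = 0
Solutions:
 u(z) = -sqrt(C1 + 2*z)/2
 u(z) = sqrt(C1 + 2*z)/2


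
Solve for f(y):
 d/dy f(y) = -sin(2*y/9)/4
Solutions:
 f(y) = C1 + 9*cos(2*y/9)/8


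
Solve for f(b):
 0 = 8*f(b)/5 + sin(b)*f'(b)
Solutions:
 f(b) = C1*(cos(b) + 1)^(4/5)/(cos(b) - 1)^(4/5)


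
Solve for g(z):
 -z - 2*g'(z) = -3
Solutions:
 g(z) = C1 - z^2/4 + 3*z/2


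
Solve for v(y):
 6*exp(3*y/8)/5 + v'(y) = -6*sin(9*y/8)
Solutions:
 v(y) = C1 - 16*exp(3*y/8)/5 + 16*cos(9*y/8)/3


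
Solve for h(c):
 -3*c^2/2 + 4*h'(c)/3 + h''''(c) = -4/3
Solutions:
 h(c) = C1 + C4*exp(-6^(2/3)*c/3) + 3*c^3/8 - c + (C2*sin(2^(2/3)*3^(1/6)*c/2) + C3*cos(2^(2/3)*3^(1/6)*c/2))*exp(6^(2/3)*c/6)


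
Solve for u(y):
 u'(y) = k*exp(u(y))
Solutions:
 u(y) = log(-1/(C1 + k*y))


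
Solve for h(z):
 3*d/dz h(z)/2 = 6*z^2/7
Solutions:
 h(z) = C1 + 4*z^3/21


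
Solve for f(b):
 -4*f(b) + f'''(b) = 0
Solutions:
 f(b) = C3*exp(2^(2/3)*b) + (C1*sin(2^(2/3)*sqrt(3)*b/2) + C2*cos(2^(2/3)*sqrt(3)*b/2))*exp(-2^(2/3)*b/2)


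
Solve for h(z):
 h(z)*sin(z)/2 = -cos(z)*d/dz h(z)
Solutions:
 h(z) = C1*sqrt(cos(z))


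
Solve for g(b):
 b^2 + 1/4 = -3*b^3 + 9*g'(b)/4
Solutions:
 g(b) = C1 + b^4/3 + 4*b^3/27 + b/9


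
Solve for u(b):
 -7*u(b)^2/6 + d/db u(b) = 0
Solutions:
 u(b) = -6/(C1 + 7*b)


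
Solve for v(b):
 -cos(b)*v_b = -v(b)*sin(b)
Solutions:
 v(b) = C1/cos(b)


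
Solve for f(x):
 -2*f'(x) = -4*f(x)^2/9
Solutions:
 f(x) = -9/(C1 + 2*x)


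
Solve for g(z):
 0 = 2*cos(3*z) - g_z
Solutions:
 g(z) = C1 + 2*sin(3*z)/3


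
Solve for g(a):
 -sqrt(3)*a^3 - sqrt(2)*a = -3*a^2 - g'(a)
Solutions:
 g(a) = C1 + sqrt(3)*a^4/4 - a^3 + sqrt(2)*a^2/2


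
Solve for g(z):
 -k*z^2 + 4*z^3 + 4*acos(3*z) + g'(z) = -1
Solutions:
 g(z) = C1 + k*z^3/3 - z^4 - 4*z*acos(3*z) - z + 4*sqrt(1 - 9*z^2)/3


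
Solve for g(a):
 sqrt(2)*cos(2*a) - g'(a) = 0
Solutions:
 g(a) = C1 + sqrt(2)*sin(2*a)/2


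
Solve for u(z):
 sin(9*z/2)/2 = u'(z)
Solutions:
 u(z) = C1 - cos(9*z/2)/9


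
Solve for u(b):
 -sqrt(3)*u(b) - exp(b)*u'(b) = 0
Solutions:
 u(b) = C1*exp(sqrt(3)*exp(-b))


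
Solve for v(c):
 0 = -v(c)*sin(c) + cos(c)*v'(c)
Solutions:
 v(c) = C1/cos(c)


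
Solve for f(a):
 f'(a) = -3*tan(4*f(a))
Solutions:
 f(a) = -asin(C1*exp(-12*a))/4 + pi/4
 f(a) = asin(C1*exp(-12*a))/4


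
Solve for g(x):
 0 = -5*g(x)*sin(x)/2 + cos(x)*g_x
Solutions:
 g(x) = C1/cos(x)^(5/2)


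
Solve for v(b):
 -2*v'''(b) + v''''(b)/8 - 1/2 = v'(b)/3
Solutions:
 v(b) = C1 + C2*exp(b*(-2^(2/3)*(33*sqrt(17) + 1033)^(1/3) - 128*2^(1/3)/(33*sqrt(17) + 1033)^(1/3) + 32)/6)*sin(2^(1/3)*sqrt(3)*b*(-2^(1/3)*(33*sqrt(17) + 1033)^(1/3) + 128/(33*sqrt(17) + 1033)^(1/3))/6) + C3*exp(b*(-2^(2/3)*(33*sqrt(17) + 1033)^(1/3) - 128*2^(1/3)/(33*sqrt(17) + 1033)^(1/3) + 32)/6)*cos(2^(1/3)*sqrt(3)*b*(-2^(1/3)*(33*sqrt(17) + 1033)^(1/3) + 128/(33*sqrt(17) + 1033)^(1/3))/6) + C4*exp(b*(128*2^(1/3)/(33*sqrt(17) + 1033)^(1/3) + 16 + 2^(2/3)*(33*sqrt(17) + 1033)^(1/3))/3) - 3*b/2


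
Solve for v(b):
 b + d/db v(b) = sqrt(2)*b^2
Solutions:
 v(b) = C1 + sqrt(2)*b^3/3 - b^2/2


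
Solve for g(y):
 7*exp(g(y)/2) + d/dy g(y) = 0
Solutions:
 g(y) = 2*log(1/(C1 + 7*y)) + 2*log(2)


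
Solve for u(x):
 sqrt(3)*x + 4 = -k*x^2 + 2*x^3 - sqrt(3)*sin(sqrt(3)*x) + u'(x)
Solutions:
 u(x) = C1 + k*x^3/3 - x^4/2 + sqrt(3)*x^2/2 + 4*x - cos(sqrt(3)*x)


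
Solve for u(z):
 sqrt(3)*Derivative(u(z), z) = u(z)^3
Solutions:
 u(z) = -sqrt(6)*sqrt(-1/(C1 + sqrt(3)*z))/2
 u(z) = sqrt(6)*sqrt(-1/(C1 + sqrt(3)*z))/2


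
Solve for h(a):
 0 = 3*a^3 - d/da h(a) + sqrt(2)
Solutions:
 h(a) = C1 + 3*a^4/4 + sqrt(2)*a


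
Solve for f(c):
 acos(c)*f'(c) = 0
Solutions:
 f(c) = C1


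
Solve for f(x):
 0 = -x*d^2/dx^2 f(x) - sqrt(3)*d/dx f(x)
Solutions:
 f(x) = C1 + C2*x^(1 - sqrt(3))


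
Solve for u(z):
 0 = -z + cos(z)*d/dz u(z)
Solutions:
 u(z) = C1 + Integral(z/cos(z), z)


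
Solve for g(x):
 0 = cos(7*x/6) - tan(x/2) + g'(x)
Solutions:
 g(x) = C1 - 2*log(cos(x/2)) - 6*sin(7*x/6)/7


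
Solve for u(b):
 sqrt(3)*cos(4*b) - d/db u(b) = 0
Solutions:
 u(b) = C1 + sqrt(3)*sin(4*b)/4


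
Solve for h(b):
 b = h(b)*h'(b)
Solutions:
 h(b) = -sqrt(C1 + b^2)
 h(b) = sqrt(C1 + b^2)


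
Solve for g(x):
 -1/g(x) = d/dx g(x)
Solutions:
 g(x) = -sqrt(C1 - 2*x)
 g(x) = sqrt(C1 - 2*x)


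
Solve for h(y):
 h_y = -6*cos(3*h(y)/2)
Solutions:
 h(y) = -2*asin((C1 + exp(18*y))/(C1 - exp(18*y)))/3 + 2*pi/3
 h(y) = 2*asin((C1 + exp(18*y))/(C1 - exp(18*y)))/3


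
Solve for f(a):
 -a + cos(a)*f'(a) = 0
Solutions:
 f(a) = C1 + Integral(a/cos(a), a)


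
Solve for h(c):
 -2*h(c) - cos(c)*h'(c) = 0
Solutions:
 h(c) = C1*(sin(c) - 1)/(sin(c) + 1)


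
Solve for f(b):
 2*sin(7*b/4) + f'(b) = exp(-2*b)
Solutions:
 f(b) = C1 + 8*cos(7*b/4)/7 - exp(-2*b)/2


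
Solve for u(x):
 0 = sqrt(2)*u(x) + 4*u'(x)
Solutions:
 u(x) = C1*exp(-sqrt(2)*x/4)


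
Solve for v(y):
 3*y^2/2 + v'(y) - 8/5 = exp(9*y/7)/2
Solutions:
 v(y) = C1 - y^3/2 + 8*y/5 + 7*exp(9*y/7)/18


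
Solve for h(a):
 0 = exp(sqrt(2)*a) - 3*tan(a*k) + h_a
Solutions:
 h(a) = C1 + 3*Piecewise((-log(cos(a*k))/k, Ne(k, 0)), (0, True)) - sqrt(2)*exp(sqrt(2)*a)/2


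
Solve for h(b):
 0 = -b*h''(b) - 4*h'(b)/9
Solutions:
 h(b) = C1 + C2*b^(5/9)


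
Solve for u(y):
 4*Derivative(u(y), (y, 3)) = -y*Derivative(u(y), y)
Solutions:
 u(y) = C1 + Integral(C2*airyai(-2^(1/3)*y/2) + C3*airybi(-2^(1/3)*y/2), y)


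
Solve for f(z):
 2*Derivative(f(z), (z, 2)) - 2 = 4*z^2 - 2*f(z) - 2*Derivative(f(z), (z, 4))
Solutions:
 f(z) = 2*z^2 + (C1*sin(sqrt(3)*z/2) + C2*cos(sqrt(3)*z/2))*exp(-z/2) + (C3*sin(sqrt(3)*z/2) + C4*cos(sqrt(3)*z/2))*exp(z/2) - 3


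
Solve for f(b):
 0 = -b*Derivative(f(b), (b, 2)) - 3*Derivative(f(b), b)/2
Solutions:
 f(b) = C1 + C2/sqrt(b)


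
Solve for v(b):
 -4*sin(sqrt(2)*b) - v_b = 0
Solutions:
 v(b) = C1 + 2*sqrt(2)*cos(sqrt(2)*b)


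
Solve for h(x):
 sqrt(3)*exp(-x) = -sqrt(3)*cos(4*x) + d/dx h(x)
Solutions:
 h(x) = C1 + sqrt(3)*sin(4*x)/4 - sqrt(3)*exp(-x)


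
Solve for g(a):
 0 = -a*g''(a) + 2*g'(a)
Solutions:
 g(a) = C1 + C2*a^3


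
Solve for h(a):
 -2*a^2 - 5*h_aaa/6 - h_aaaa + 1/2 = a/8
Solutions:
 h(a) = C1 + C2*a + C3*a^2 + C4*exp(-5*a/6) - a^5/25 + 187*a^4/800 - 511*a^3/500


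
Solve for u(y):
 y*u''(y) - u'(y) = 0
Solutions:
 u(y) = C1 + C2*y^2


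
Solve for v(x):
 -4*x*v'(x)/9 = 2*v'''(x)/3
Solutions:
 v(x) = C1 + Integral(C2*airyai(-2^(1/3)*3^(2/3)*x/3) + C3*airybi(-2^(1/3)*3^(2/3)*x/3), x)


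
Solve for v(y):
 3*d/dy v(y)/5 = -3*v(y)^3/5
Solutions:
 v(y) = -sqrt(2)*sqrt(-1/(C1 - y))/2
 v(y) = sqrt(2)*sqrt(-1/(C1 - y))/2


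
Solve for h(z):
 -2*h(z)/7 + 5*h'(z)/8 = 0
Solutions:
 h(z) = C1*exp(16*z/35)


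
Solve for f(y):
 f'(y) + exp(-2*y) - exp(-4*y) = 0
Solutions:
 f(y) = C1 + exp(-2*y)/2 - exp(-4*y)/4


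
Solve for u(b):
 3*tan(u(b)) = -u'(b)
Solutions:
 u(b) = pi - asin(C1*exp(-3*b))
 u(b) = asin(C1*exp(-3*b))


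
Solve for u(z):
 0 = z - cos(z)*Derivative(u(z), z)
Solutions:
 u(z) = C1 + Integral(z/cos(z), z)


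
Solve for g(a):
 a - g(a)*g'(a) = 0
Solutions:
 g(a) = -sqrt(C1 + a^2)
 g(a) = sqrt(C1 + a^2)


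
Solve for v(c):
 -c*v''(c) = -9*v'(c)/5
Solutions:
 v(c) = C1 + C2*c^(14/5)


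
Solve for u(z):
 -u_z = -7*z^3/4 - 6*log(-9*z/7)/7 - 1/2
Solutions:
 u(z) = C1 + 7*z^4/16 + 6*z*log(-z)/7 + z*(-12*log(7) - 5 + 24*log(3))/14


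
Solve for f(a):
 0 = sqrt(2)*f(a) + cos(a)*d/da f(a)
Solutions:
 f(a) = C1*(sin(a) - 1)^(sqrt(2)/2)/(sin(a) + 1)^(sqrt(2)/2)


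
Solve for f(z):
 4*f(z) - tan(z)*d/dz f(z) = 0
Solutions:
 f(z) = C1*sin(z)^4


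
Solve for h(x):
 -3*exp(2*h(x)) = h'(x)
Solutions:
 h(x) = log(-sqrt(-1/(C1 - 3*x))) - log(2)/2
 h(x) = log(-1/(C1 - 3*x))/2 - log(2)/2


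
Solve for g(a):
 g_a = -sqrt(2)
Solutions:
 g(a) = C1 - sqrt(2)*a


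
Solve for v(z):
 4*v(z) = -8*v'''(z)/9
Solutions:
 v(z) = C3*exp(-6^(2/3)*z/2) + (C1*sin(3*2^(2/3)*3^(1/6)*z/4) + C2*cos(3*2^(2/3)*3^(1/6)*z/4))*exp(6^(2/3)*z/4)


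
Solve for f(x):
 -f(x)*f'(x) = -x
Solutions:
 f(x) = -sqrt(C1 + x^2)
 f(x) = sqrt(C1 + x^2)


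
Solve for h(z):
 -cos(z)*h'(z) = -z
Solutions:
 h(z) = C1 + Integral(z/cos(z), z)


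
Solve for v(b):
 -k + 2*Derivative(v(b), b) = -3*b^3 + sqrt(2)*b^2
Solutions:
 v(b) = C1 - 3*b^4/8 + sqrt(2)*b^3/6 + b*k/2


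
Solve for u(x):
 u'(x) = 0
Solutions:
 u(x) = C1


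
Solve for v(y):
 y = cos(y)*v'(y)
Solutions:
 v(y) = C1 + Integral(y/cos(y), y)


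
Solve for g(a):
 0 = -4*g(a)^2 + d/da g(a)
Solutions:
 g(a) = -1/(C1 + 4*a)


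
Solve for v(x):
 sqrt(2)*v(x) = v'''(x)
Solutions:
 v(x) = C3*exp(2^(1/6)*x) + (C1*sin(2^(1/6)*sqrt(3)*x/2) + C2*cos(2^(1/6)*sqrt(3)*x/2))*exp(-2^(1/6)*x/2)


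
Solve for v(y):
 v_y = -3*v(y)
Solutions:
 v(y) = C1*exp(-3*y)


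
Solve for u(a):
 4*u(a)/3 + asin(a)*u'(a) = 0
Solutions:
 u(a) = C1*exp(-4*Integral(1/asin(a), a)/3)


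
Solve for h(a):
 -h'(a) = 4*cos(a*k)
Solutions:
 h(a) = C1 - 4*sin(a*k)/k


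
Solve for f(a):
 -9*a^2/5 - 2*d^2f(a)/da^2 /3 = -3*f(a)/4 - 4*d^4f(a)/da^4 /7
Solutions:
 f(a) = 12*a^2/5 + (C1*sin(21^(1/4)*a*sin(atan(2*sqrt(35)/7)/2)/2) + C2*cos(21^(1/4)*a*sin(atan(2*sqrt(35)/7)/2)/2))*exp(-21^(1/4)*a*cos(atan(2*sqrt(35)/7)/2)/2) + (C3*sin(21^(1/4)*a*sin(atan(2*sqrt(35)/7)/2)/2) + C4*cos(21^(1/4)*a*sin(atan(2*sqrt(35)/7)/2)/2))*exp(21^(1/4)*a*cos(atan(2*sqrt(35)/7)/2)/2) + 64/15


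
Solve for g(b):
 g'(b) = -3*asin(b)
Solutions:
 g(b) = C1 - 3*b*asin(b) - 3*sqrt(1 - b^2)


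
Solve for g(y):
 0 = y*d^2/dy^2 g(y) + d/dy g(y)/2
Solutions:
 g(y) = C1 + C2*sqrt(y)


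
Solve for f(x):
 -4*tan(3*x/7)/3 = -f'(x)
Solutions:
 f(x) = C1 - 28*log(cos(3*x/7))/9


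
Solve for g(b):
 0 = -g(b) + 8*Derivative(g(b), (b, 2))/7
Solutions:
 g(b) = C1*exp(-sqrt(14)*b/4) + C2*exp(sqrt(14)*b/4)


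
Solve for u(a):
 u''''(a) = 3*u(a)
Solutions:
 u(a) = C1*exp(-3^(1/4)*a) + C2*exp(3^(1/4)*a) + C3*sin(3^(1/4)*a) + C4*cos(3^(1/4)*a)


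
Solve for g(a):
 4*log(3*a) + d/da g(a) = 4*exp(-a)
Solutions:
 g(a) = C1 - 4*a*log(a) + 4*a*(1 - log(3)) - 4*exp(-a)


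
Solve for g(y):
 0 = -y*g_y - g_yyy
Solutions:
 g(y) = C1 + Integral(C2*airyai(-y) + C3*airybi(-y), y)


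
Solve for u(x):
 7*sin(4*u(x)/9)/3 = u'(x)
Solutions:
 -7*x/3 + 9*log(cos(4*u(x)/9) - 1)/8 - 9*log(cos(4*u(x)/9) + 1)/8 = C1


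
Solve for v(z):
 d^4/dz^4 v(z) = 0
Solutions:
 v(z) = C1 + C2*z + C3*z^2 + C4*z^3


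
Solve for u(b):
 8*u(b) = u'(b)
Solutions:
 u(b) = C1*exp(8*b)


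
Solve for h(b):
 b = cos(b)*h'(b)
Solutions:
 h(b) = C1 + Integral(b/cos(b), b)


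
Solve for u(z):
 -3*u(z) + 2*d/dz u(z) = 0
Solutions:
 u(z) = C1*exp(3*z/2)


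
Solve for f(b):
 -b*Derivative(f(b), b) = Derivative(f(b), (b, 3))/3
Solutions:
 f(b) = C1 + Integral(C2*airyai(-3^(1/3)*b) + C3*airybi(-3^(1/3)*b), b)


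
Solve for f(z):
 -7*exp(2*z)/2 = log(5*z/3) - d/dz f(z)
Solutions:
 f(z) = C1 + z*log(z) + z*(-log(3) - 1 + log(5)) + 7*exp(2*z)/4


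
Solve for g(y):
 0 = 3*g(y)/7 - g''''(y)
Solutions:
 g(y) = C1*exp(-3^(1/4)*7^(3/4)*y/7) + C2*exp(3^(1/4)*7^(3/4)*y/7) + C3*sin(3^(1/4)*7^(3/4)*y/7) + C4*cos(3^(1/4)*7^(3/4)*y/7)


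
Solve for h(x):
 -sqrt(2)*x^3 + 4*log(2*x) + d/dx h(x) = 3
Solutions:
 h(x) = C1 + sqrt(2)*x^4/4 - 4*x*log(x) - x*log(16) + 7*x


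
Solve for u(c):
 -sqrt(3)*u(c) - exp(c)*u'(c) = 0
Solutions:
 u(c) = C1*exp(sqrt(3)*exp(-c))


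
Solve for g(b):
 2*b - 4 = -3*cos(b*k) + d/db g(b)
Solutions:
 g(b) = C1 + b^2 - 4*b + 3*sin(b*k)/k


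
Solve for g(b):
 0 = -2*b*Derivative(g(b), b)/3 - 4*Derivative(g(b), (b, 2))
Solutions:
 g(b) = C1 + C2*erf(sqrt(3)*b/6)


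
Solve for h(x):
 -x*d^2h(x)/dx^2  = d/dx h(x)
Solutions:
 h(x) = C1 + C2*log(x)


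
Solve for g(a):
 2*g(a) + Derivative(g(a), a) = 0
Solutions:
 g(a) = C1*exp(-2*a)


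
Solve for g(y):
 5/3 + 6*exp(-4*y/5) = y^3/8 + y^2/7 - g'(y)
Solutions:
 g(y) = C1 + y^4/32 + y^3/21 - 5*y/3 + 15*exp(-4*y/5)/2


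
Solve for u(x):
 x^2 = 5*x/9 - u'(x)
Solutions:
 u(x) = C1 - x^3/3 + 5*x^2/18


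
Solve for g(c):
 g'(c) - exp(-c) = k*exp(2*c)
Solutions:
 g(c) = C1 + k*exp(2*c)/2 - exp(-c)


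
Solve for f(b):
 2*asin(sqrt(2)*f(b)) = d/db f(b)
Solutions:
 Integral(1/asin(sqrt(2)*_y), (_y, f(b))) = C1 + 2*b


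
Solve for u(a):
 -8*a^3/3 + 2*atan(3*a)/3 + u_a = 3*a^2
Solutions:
 u(a) = C1 + 2*a^4/3 + a^3 - 2*a*atan(3*a)/3 + log(9*a^2 + 1)/9


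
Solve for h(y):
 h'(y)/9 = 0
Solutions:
 h(y) = C1


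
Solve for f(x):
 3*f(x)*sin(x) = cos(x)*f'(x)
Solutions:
 f(x) = C1/cos(x)^3


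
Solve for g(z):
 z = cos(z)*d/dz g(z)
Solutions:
 g(z) = C1 + Integral(z/cos(z), z)


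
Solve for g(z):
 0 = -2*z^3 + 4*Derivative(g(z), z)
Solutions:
 g(z) = C1 + z^4/8


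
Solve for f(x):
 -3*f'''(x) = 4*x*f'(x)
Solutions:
 f(x) = C1 + Integral(C2*airyai(-6^(2/3)*x/3) + C3*airybi(-6^(2/3)*x/3), x)


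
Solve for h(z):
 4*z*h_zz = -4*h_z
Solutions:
 h(z) = C1 + C2*log(z)


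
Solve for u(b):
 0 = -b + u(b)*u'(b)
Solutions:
 u(b) = -sqrt(C1 + b^2)
 u(b) = sqrt(C1 + b^2)


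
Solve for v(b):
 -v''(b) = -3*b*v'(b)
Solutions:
 v(b) = C1 + C2*erfi(sqrt(6)*b/2)


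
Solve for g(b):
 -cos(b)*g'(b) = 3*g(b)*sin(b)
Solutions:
 g(b) = C1*cos(b)^3


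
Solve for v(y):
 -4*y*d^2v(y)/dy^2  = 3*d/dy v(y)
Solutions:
 v(y) = C1 + C2*y^(1/4)


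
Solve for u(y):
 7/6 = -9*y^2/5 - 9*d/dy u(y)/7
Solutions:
 u(y) = C1 - 7*y^3/15 - 49*y/54


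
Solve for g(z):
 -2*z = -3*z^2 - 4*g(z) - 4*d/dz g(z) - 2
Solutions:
 g(z) = C1*exp(-z) - 3*z^2/4 + 2*z - 5/2


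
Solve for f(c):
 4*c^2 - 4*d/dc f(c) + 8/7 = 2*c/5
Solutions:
 f(c) = C1 + c^3/3 - c^2/20 + 2*c/7


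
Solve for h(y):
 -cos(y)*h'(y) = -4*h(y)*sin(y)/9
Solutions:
 h(y) = C1/cos(y)^(4/9)


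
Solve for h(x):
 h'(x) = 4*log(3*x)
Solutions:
 h(x) = C1 + 4*x*log(x) - 4*x + x*log(81)


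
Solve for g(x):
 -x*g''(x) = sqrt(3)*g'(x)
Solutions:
 g(x) = C1 + C2*x^(1 - sqrt(3))


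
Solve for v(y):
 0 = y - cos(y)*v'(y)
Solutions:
 v(y) = C1 + Integral(y/cos(y), y)


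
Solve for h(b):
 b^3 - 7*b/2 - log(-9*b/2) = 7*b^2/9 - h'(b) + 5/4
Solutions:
 h(b) = C1 - b^4/4 + 7*b^3/27 + 7*b^2/4 + b*log(-b) + b*(-log(2) + 1/4 + 2*log(3))


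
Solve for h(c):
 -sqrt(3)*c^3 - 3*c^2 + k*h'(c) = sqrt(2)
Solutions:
 h(c) = C1 + sqrt(3)*c^4/(4*k) + c^3/k + sqrt(2)*c/k


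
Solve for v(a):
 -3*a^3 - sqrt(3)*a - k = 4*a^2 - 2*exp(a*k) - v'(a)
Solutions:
 v(a) = C1 + 3*a^4/4 + 4*a^3/3 + sqrt(3)*a^2/2 + a*k - 2*exp(a*k)/k


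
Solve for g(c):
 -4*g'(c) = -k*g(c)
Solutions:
 g(c) = C1*exp(c*k/4)


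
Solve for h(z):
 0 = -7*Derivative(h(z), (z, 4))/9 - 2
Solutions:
 h(z) = C1 + C2*z + C3*z^2 + C4*z^3 - 3*z^4/28


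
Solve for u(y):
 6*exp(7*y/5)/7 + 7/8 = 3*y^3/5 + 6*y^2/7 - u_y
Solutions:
 u(y) = C1 + 3*y^4/20 + 2*y^3/7 - 7*y/8 - 30*exp(7*y/5)/49


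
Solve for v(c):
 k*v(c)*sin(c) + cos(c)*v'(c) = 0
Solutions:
 v(c) = C1*exp(k*log(cos(c)))


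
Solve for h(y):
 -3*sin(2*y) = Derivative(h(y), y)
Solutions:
 h(y) = C1 + 3*cos(2*y)/2


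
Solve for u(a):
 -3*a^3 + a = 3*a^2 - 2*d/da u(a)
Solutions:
 u(a) = C1 + 3*a^4/8 + a^3/2 - a^2/4


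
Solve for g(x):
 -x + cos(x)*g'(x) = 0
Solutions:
 g(x) = C1 + Integral(x/cos(x), x)


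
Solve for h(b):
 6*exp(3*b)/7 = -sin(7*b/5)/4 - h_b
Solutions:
 h(b) = C1 - 2*exp(3*b)/7 + 5*cos(7*b/5)/28


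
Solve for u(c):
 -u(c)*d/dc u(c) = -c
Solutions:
 u(c) = -sqrt(C1 + c^2)
 u(c) = sqrt(C1 + c^2)


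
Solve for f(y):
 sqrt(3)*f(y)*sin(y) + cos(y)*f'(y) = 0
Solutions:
 f(y) = C1*cos(y)^(sqrt(3))


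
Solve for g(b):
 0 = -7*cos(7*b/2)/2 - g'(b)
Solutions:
 g(b) = C1 - sin(7*b/2)


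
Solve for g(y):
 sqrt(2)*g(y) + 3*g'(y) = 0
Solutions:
 g(y) = C1*exp(-sqrt(2)*y/3)


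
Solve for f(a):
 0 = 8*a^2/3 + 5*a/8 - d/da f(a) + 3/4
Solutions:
 f(a) = C1 + 8*a^3/9 + 5*a^2/16 + 3*a/4


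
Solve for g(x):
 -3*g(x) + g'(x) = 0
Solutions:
 g(x) = C1*exp(3*x)


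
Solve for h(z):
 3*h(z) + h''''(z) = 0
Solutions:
 h(z) = (C1*sin(sqrt(2)*3^(1/4)*z/2) + C2*cos(sqrt(2)*3^(1/4)*z/2))*exp(-sqrt(2)*3^(1/4)*z/2) + (C3*sin(sqrt(2)*3^(1/4)*z/2) + C4*cos(sqrt(2)*3^(1/4)*z/2))*exp(sqrt(2)*3^(1/4)*z/2)


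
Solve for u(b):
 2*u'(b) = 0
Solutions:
 u(b) = C1


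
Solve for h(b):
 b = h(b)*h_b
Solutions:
 h(b) = -sqrt(C1 + b^2)
 h(b) = sqrt(C1 + b^2)


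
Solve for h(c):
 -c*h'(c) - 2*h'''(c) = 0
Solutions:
 h(c) = C1 + Integral(C2*airyai(-2^(2/3)*c/2) + C3*airybi(-2^(2/3)*c/2), c)


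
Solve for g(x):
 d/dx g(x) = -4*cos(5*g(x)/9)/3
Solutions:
 4*x/3 - 9*log(sin(5*g(x)/9) - 1)/10 + 9*log(sin(5*g(x)/9) + 1)/10 = C1


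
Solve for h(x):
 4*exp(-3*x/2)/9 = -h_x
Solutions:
 h(x) = C1 + 8*exp(-3*x/2)/27


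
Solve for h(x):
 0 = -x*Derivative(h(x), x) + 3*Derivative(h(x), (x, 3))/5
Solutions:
 h(x) = C1 + Integral(C2*airyai(3^(2/3)*5^(1/3)*x/3) + C3*airybi(3^(2/3)*5^(1/3)*x/3), x)


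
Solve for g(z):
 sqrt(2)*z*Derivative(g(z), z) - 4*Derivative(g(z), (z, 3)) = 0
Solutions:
 g(z) = C1 + Integral(C2*airyai(sqrt(2)*z/2) + C3*airybi(sqrt(2)*z/2), z)


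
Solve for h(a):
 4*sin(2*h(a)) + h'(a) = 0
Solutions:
 h(a) = pi - acos((-C1 - exp(16*a))/(C1 - exp(16*a)))/2
 h(a) = acos((-C1 - exp(16*a))/(C1 - exp(16*a)))/2


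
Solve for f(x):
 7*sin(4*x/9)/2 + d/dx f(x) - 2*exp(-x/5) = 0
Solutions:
 f(x) = C1 + 63*cos(4*x/9)/8 - 10*exp(-x/5)


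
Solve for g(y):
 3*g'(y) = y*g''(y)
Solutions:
 g(y) = C1 + C2*y^4


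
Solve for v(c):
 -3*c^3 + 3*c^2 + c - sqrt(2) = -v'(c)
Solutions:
 v(c) = C1 + 3*c^4/4 - c^3 - c^2/2 + sqrt(2)*c


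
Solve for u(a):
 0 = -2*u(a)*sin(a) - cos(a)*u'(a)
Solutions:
 u(a) = C1*cos(a)^2


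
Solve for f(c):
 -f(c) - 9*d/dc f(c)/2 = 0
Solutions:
 f(c) = C1*exp(-2*c/9)


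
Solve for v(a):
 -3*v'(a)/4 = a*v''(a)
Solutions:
 v(a) = C1 + C2*a^(1/4)


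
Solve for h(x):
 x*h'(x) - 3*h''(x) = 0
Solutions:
 h(x) = C1 + C2*erfi(sqrt(6)*x/6)


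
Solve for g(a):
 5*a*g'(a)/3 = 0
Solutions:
 g(a) = C1


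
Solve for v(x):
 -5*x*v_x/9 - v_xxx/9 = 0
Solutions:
 v(x) = C1 + Integral(C2*airyai(-5^(1/3)*x) + C3*airybi(-5^(1/3)*x), x)


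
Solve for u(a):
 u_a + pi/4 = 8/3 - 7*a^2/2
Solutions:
 u(a) = C1 - 7*a^3/6 - pi*a/4 + 8*a/3


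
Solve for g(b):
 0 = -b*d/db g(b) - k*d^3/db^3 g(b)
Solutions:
 g(b) = C1 + Integral(C2*airyai(b*(-1/k)^(1/3)) + C3*airybi(b*(-1/k)^(1/3)), b)


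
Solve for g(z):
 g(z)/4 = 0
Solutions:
 g(z) = 0


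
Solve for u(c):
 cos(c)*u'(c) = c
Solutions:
 u(c) = C1 + Integral(c/cos(c), c)


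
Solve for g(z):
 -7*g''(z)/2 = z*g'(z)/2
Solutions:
 g(z) = C1 + C2*erf(sqrt(14)*z/14)


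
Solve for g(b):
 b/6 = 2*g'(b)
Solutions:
 g(b) = C1 + b^2/24


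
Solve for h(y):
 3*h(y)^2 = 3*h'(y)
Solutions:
 h(y) = -1/(C1 + y)


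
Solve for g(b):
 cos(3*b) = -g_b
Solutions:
 g(b) = C1 - sin(3*b)/3


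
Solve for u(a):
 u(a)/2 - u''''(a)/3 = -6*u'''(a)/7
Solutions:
 u(a) = C1*exp(a*(9 - 7*sqrt(-2*7^(2/3)/(-243 + sqrt(78257))^(1/3) + 7^(1/3)*(-243 + sqrt(78257))^(1/3)/7 + 81/49))/14)*sin(a*sqrt(-162/49 - 2*7^(2/3)/(-243 + sqrt(78257))^(1/3) + 7^(1/3)*(-243 + sqrt(78257))^(1/3)/7 + 1458/(343*sqrt(-2*7^(2/3)/(-243 + sqrt(78257))^(1/3) + 7^(1/3)*(-243 + sqrt(78257))^(1/3)/7 + 81/49)))/2) + C2*exp(a*(9 - 7*sqrt(-2*7^(2/3)/(-243 + sqrt(78257))^(1/3) + 7^(1/3)*(-243 + sqrt(78257))^(1/3)/7 + 81/49))/14)*cos(a*sqrt(-162/49 - 2*7^(2/3)/(-243 + sqrt(78257))^(1/3) + 7^(1/3)*(-243 + sqrt(78257))^(1/3)/7 + 1458/(343*sqrt(-2*7^(2/3)/(-243 + sqrt(78257))^(1/3) + 7^(1/3)*(-243 + sqrt(78257))^(1/3)/7 + 81/49)))/2) + C3*exp(a*(7*sqrt(-2*7^(2/3)/(-243 + sqrt(78257))^(1/3) + 7^(1/3)*(-243 + sqrt(78257))^(1/3)/7 + 81/49) + 9 + 7*sqrt(-7^(1/3)*(-243 + sqrt(78257))^(1/3)/7 + 2*7^(2/3)/(-243 + sqrt(78257))^(1/3) + 162/49 + 1458/(343*sqrt(-2*7^(2/3)/(-243 + sqrt(78257))^(1/3) + 7^(1/3)*(-243 + sqrt(78257))^(1/3)/7 + 81/49))))/14) + C4*exp(a*(-7*sqrt(-7^(1/3)*(-243 + sqrt(78257))^(1/3)/7 + 2*7^(2/3)/(-243 + sqrt(78257))^(1/3) + 162/49 + 1458/(343*sqrt(-2*7^(2/3)/(-243 + sqrt(78257))^(1/3) + 7^(1/3)*(-243 + sqrt(78257))^(1/3)/7 + 81/49))) + 7*sqrt(-2*7^(2/3)/(-243 + sqrt(78257))^(1/3) + 7^(1/3)*(-243 + sqrt(78257))^(1/3)/7 + 81/49) + 9)/14)


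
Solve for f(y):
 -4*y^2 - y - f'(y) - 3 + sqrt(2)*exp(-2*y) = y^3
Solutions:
 f(y) = C1 - y^4/4 - 4*y^3/3 - y^2/2 - 3*y - sqrt(2)*exp(-2*y)/2


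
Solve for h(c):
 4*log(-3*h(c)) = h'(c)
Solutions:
 -Integral(1/(log(-_y) + log(3)), (_y, h(c)))/4 = C1 - c


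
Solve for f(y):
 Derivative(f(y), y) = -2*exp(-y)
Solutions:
 f(y) = C1 + 2*exp(-y)


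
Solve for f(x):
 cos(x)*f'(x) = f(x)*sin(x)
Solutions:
 f(x) = C1/cos(x)


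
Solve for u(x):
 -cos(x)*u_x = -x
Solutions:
 u(x) = C1 + Integral(x/cos(x), x)


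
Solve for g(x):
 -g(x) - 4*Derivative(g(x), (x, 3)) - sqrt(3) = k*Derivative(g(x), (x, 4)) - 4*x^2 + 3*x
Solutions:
 g(x) = C1*exp(x*Piecewise((-sqrt(-2*2^(1/3)*(-1/k^3)^(1/3) + 4/k^2)/2 - sqrt(2*2^(1/3)*(-1/k^3)^(1/3) + 8/k^2 + 16/(k^3*sqrt(-2*2^(1/3)*(-1/k^3)^(1/3) + 4/k^2)))/2 - 1/k, Eq(1/k, 0)), (-sqrt(2*(sqrt(-1/(27*k^3) + k^(-6)) + k^(-3))^(1/3) + 2/(3*k*(sqrt(-1/(27*k^3) + k^(-6)) + k^(-3))^(1/3)) + 4/k^2)/2 - sqrt(-2*(sqrt(-1/(27*k^3) + k^(-6)) + k^(-3))^(1/3) - 2/(3*k*(sqrt(-1/(27*k^3) + k^(-6)) + k^(-3))^(1/3)) + 8/k^2 + 16/(k^3*sqrt(2*(sqrt(-1/(27*k^3) + k^(-6)) + k^(-3))^(1/3) + 2/(3*k*(sqrt(-1/(27*k^3) + k^(-6)) + k^(-3))^(1/3)) + 4/k^2)))/2 - 1/k, True))) + C2*exp(x*Piecewise((-sqrt(-2*2^(1/3)*(-1/k^3)^(1/3) + 4/k^2)/2 + sqrt(2*2^(1/3)*(-1/k^3)^(1/3) + 8/k^2 + 16/(k^3*sqrt(-2*2^(1/3)*(-1/k^3)^(1/3) + 4/k^2)))/2 - 1/k, Eq(1/k, 0)), (-sqrt(2*(sqrt(-1/(27*k^3) + k^(-6)) + k^(-3))^(1/3) + 2/(3*k*(sqrt(-1/(27*k^3) + k^(-6)) + k^(-3))^(1/3)) + 4/k^2)/2 + sqrt(-2*(sqrt(-1/(27*k^3) + k^(-6)) + k^(-3))^(1/3) - 2/(3*k*(sqrt(-1/(27*k^3) + k^(-6)) + k^(-3))^(1/3)) + 8/k^2 + 16/(k^3*sqrt(2*(sqrt(-1/(27*k^3) + k^(-6)) + k^(-3))^(1/3) + 2/(3*k*(sqrt(-1/(27*k^3) + k^(-6)) + k^(-3))^(1/3)) + 4/k^2)))/2 - 1/k, True))) + C3*exp(x*Piecewise((sqrt(-2*2^(1/3)*(-1/k^3)^(1/3) + 4/k^2)/2 - sqrt(2*2^(1/3)*(-1/k^3)^(1/3) + 8/k^2 - 16/(k^3*sqrt(-2*2^(1/3)*(-1/k^3)^(1/3) + 4/k^2)))/2 - 1/k, Eq(1/k, 0)), (sqrt(2*(sqrt(-1/(27*k^3) + k^(-6)) + k^(-3))^(1/3) + 2/(3*k*(sqrt(-1/(27*k^3) + k^(-6)) + k^(-3))^(1/3)) + 4/k^2)/2 - sqrt(-2*(sqrt(-1/(27*k^3) + k^(-6)) + k^(-3))^(1/3) - 2/(3*k*(sqrt(-1/(27*k^3) + k^(-6)) + k^(-3))^(1/3)) + 8/k^2 - 16/(k^3*sqrt(2*(sqrt(-1/(27*k^3) + k^(-6)) + k^(-3))^(1/3) + 2/(3*k*(sqrt(-1/(27*k^3) + k^(-6)) + k^(-3))^(1/3)) + 4/k^2)))/2 - 1/k, True))) + C4*exp(x*Piecewise((sqrt(-2*2^(1/3)*(-1/k^3)^(1/3) + 4/k^2)/2 + sqrt(2*2^(1/3)*(-1/k^3)^(1/3) + 8/k^2 - 16/(k^3*sqrt(-2*2^(1/3)*(-1/k^3)^(1/3) + 4/k^2)))/2 - 1/k, Eq(1/k, 0)), (sqrt(2*(sqrt(-1/(27*k^3) + k^(-6)) + k^(-3))^(1/3) + 2/(3*k*(sqrt(-1/(27*k^3) + k^(-6)) + k^(-3))^(1/3)) + 4/k^2)/2 + sqrt(-2*(sqrt(-1/(27*k^3) + k^(-6)) + k^(-3))^(1/3) - 2/(3*k*(sqrt(-1/(27*k^3) + k^(-6)) + k^(-3))^(1/3)) + 8/k^2 - 16/(k^3*sqrt(2*(sqrt(-1/(27*k^3) + k^(-6)) + k^(-3))^(1/3) + 2/(3*k*(sqrt(-1/(27*k^3) + k^(-6)) + k^(-3))^(1/3)) + 4/k^2)))/2 - 1/k, True))) + 4*x^2 - 3*x - sqrt(3)


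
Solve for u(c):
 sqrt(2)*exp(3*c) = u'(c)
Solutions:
 u(c) = C1 + sqrt(2)*exp(3*c)/3


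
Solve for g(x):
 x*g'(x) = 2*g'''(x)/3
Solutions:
 g(x) = C1 + Integral(C2*airyai(2^(2/3)*3^(1/3)*x/2) + C3*airybi(2^(2/3)*3^(1/3)*x/2), x)


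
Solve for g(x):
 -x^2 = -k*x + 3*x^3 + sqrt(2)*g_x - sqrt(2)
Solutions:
 g(x) = C1 + sqrt(2)*k*x^2/4 - 3*sqrt(2)*x^4/8 - sqrt(2)*x^3/6 + x


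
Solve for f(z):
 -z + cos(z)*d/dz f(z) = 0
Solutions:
 f(z) = C1 + Integral(z/cos(z), z)


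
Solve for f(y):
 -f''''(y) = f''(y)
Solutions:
 f(y) = C1 + C2*y + C3*sin(y) + C4*cos(y)


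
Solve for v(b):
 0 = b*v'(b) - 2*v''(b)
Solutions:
 v(b) = C1 + C2*erfi(b/2)


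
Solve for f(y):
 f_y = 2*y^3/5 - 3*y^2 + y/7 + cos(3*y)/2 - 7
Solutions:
 f(y) = C1 + y^4/10 - y^3 + y^2/14 - 7*y + sin(3*y)/6


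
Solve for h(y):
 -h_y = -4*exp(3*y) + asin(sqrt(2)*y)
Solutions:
 h(y) = C1 - y*asin(sqrt(2)*y) - sqrt(2)*sqrt(1 - 2*y^2)/2 + 4*exp(3*y)/3


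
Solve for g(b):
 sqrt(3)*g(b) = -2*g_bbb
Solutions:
 g(b) = C3*exp(-2^(2/3)*3^(1/6)*b/2) + (C1*sin(6^(2/3)*b/4) + C2*cos(6^(2/3)*b/4))*exp(2^(2/3)*3^(1/6)*b/4)


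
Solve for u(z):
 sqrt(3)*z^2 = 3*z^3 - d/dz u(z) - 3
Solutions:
 u(z) = C1 + 3*z^4/4 - sqrt(3)*z^3/3 - 3*z


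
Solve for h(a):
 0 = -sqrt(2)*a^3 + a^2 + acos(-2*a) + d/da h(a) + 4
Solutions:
 h(a) = C1 + sqrt(2)*a^4/4 - a^3/3 - a*acos(-2*a) - 4*a - sqrt(1 - 4*a^2)/2


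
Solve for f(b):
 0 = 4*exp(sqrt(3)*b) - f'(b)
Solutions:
 f(b) = C1 + 4*sqrt(3)*exp(sqrt(3)*b)/3


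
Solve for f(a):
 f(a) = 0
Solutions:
 f(a) = 0


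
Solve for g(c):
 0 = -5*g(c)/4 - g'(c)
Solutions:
 g(c) = C1*exp(-5*c/4)


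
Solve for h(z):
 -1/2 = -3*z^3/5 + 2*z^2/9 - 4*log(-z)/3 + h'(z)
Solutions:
 h(z) = C1 + 3*z^4/20 - 2*z^3/27 + 4*z*log(-z)/3 - 11*z/6


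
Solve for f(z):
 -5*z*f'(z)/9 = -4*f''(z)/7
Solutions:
 f(z) = C1 + C2*erfi(sqrt(70)*z/12)


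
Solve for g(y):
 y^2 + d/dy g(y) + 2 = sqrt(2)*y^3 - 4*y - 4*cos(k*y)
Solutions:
 g(y) = C1 + sqrt(2)*y^4/4 - y^3/3 - 2*y^2 - 2*y - 4*sin(k*y)/k


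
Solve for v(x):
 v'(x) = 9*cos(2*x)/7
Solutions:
 v(x) = C1 + 9*sin(2*x)/14


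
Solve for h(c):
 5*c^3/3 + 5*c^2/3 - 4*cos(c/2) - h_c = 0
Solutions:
 h(c) = C1 + 5*c^4/12 + 5*c^3/9 - 8*sin(c/2)


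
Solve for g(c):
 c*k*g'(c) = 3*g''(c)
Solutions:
 g(c) = Piecewise((-sqrt(6)*sqrt(pi)*C1*erf(sqrt(6)*c*sqrt(-k)/6)/(2*sqrt(-k)) - C2, (k > 0) | (k < 0)), (-C1*c - C2, True))


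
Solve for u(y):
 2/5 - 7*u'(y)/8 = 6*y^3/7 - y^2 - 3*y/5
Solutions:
 u(y) = C1 - 12*y^4/49 + 8*y^3/21 + 12*y^2/35 + 16*y/35


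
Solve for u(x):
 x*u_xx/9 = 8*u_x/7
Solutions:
 u(x) = C1 + C2*x^(79/7)


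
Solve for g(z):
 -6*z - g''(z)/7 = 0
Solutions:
 g(z) = C1 + C2*z - 7*z^3


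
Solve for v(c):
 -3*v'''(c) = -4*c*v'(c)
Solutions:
 v(c) = C1 + Integral(C2*airyai(6^(2/3)*c/3) + C3*airybi(6^(2/3)*c/3), c)


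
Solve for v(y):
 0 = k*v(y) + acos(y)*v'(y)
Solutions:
 v(y) = C1*exp(-k*Integral(1/acos(y), y))


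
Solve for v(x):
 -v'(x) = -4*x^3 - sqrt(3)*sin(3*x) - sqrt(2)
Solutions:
 v(x) = C1 + x^4 + sqrt(2)*x - sqrt(3)*cos(3*x)/3


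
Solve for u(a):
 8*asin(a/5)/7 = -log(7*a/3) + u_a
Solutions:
 u(a) = C1 + a*log(a) + 8*a*asin(a/5)/7 - a*log(3) - a + a*log(7) + 8*sqrt(25 - a^2)/7


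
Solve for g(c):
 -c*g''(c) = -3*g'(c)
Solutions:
 g(c) = C1 + C2*c^4


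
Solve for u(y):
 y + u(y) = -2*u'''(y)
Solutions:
 u(y) = C3*exp(-2^(2/3)*y/2) - y + (C1*sin(2^(2/3)*sqrt(3)*y/4) + C2*cos(2^(2/3)*sqrt(3)*y/4))*exp(2^(2/3)*y/4)


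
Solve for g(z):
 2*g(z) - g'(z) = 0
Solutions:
 g(z) = C1*exp(2*z)


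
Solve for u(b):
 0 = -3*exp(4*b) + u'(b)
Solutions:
 u(b) = C1 + 3*exp(4*b)/4
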